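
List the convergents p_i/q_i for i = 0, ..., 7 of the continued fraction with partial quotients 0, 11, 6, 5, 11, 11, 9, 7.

Using the convergent recurrence p_i = a_i*p_{i-1} + p_{i-2}, q_i = a_i*q_{i-1} + q_{i-2} with p_{-2}=0, p_{-1}=1, q_{-2}=1, q_{-1}=0:
  i=0: a_0=0, p_0 = 0*1 + 0 = 0, q_0 = 0*0 + 1 = 1.
  i=1: a_1=11, p_1 = 11*0 + 1 = 1, q_1 = 11*1 + 0 = 11.
  i=2: a_2=6, p_2 = 6*1 + 0 = 6, q_2 = 6*11 + 1 = 67.
  i=3: a_3=5, p_3 = 5*6 + 1 = 31, q_3 = 5*67 + 11 = 346.
  i=4: a_4=11, p_4 = 11*31 + 6 = 347, q_4 = 11*346 + 67 = 3873.
  i=5: a_5=11, p_5 = 11*347 + 31 = 3848, q_5 = 11*3873 + 346 = 42949.
  i=6: a_6=9, p_6 = 9*3848 + 347 = 34979, q_6 = 9*42949 + 3873 = 390414.
  i=7: a_7=7, p_7 = 7*34979 + 3848 = 248701, q_7 = 7*390414 + 42949 = 2775847.

0/1, 1/11, 6/67, 31/346, 347/3873, 3848/42949, 34979/390414, 248701/2775847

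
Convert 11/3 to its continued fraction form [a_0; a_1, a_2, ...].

[3; 1, 2]

Run the Euclidean algorithm on 11 and 3; the successive quotients are the partial quotients a_0, a_1, ... (each step inverts the fractional part left over by the previous one):
  11 = 3*3 + 2, so a_0 = 3.
  3 = 1*2 + 1, so a_1 = 1.
  2 = 2*1 + 0, so a_2 = 2.
The remainder reaches 0 after 3 divisions, so the expansion has 3 partial quotients, read off in order.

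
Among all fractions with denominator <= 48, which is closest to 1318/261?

Expand x = 1318/261 as a continued fraction with the Euclidean algorithm:
  1318 = 5*261 + 13, so a_0 = 5.
  261 = 20*13 + 1, so a_1 = 20.
  13 = 13*1 + 0, so a_2 = 13.
so x = [5; 20, 13].
Convergents (p_i = a_i*p_{i-1} + p_{i-2}, q_i = a_i*q_{i-1} + q_{i-2} with p_{-2}=0, p_{-1}=1, q_{-2}=1, q_{-1}=0), until the denominator exceeds 48:
  i=0: a_0=5, p_0 = 5*1 + 0 = 5, q_0 = 5*0 + 1 = 1.
  i=1: a_1=20, p_1 = 20*5 + 1 = 101, q_1 = 20*1 + 0 = 20.
  i=2: a_2=13, p_2 = 13*101 + 5 = 1318, q_2 = 13*20 + 1 = 261.
q_2 = 261 > 48, so the last convergent with denominator <= 48 is p_1/q_1 = 101/20.
The closest fraction with denominator <= 48 is either p_1/q_1 or the intermediate fraction (k*p_1 + p_0)/(k*q_1 + q_0) with the largest k >= 1 whose denominator stays <= 48; these approach x as k grows, and every other convergent or intermediate fraction in range is farther away.
Largest k: floor((48 - q_0)/q_1) = floor((48 - 1)/20) = 2.
That gives (2*101 + 5)/(2*20 + 1) = 207/41.
Compare the errors: |x - 101/20| = |1318*20 - 101*261|/(261*20) = 1/5220, and |x - 207/41| = |1318*41 - 207*261|/(261*41) = 11/10701.
Cross-multiplying, 1*10701 = 10701 < 57420 = 11*5220, so 1/5220 is smaller: the convergent 101/20 is closer to x than 207/41.

101/20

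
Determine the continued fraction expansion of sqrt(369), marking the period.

Write x_i = (sqrt(369) + m_i)/d_i with (m_0, d_0) = (0, 1). a_0 = floor(sqrt(369)) = 19, since 19^2 = 361 <= 369 < 400 = 20^2.
Iterate m_{i+1} = d_i*a_i - m_i, d_{i+1} = (369 - m_{i+1}^2)/d_i, a_{i+1} = floor((a_0 + m_{i+1})/d_{i+1}):
  m_1 = 1*19 - 0 = 19, d_1 = (369 - 19^2)/1 = 8/1 = 8, a_1 = floor((19 + 19)/8) = 4.
  m_2 = 8*4 - 19 = 13, d_2 = (369 - 13^2)/8 = 200/8 = 25, a_2 = floor((19 + 13)/25) = 1.
  m_3 = 25*1 - 13 = 12, d_3 = (369 - 12^2)/25 = 225/25 = 9, a_3 = floor((19 + 12)/9) = 3.
  m_4 = 9*3 - 12 = 15, d_4 = (369 - 15^2)/9 = 144/9 = 16, a_4 = floor((19 + 15)/16) = 2.
  m_5 = 16*2 - 15 = 17, d_5 = (369 - 17^2)/16 = 80/16 = 5, a_5 = floor((19 + 17)/5) = 7.
  m_6 = 5*7 - 17 = 18, d_6 = (369 - 18^2)/5 = 45/5 = 9, a_6 = floor((19 + 18)/9) = 4.
  m_7 = 9*4 - 18 = 18, d_7 = (369 - 18^2)/9 = 45/9 = 5, a_7 = floor((19 + 18)/5) = 7.
  m_8 = 5*7 - 18 = 17, d_8 = (369 - 17^2)/5 = 80/5 = 16, a_8 = floor((19 + 17)/16) = 2.
  m_9 = 16*2 - 17 = 15, d_9 = (369 - 15^2)/16 = 144/16 = 9, a_9 = floor((19 + 15)/9) = 3.
  m_10 = 9*3 - 15 = 12, d_10 = (369 - 12^2)/9 = 225/9 = 25, a_10 = floor((19 + 12)/25) = 1.
  m_11 = 25*1 - 12 = 13, d_11 = (369 - 13^2)/25 = 200/25 = 8, a_11 = floor((19 + 13)/8) = 4.
  m_12 = 8*4 - 13 = 19, d_12 = (369 - 19^2)/8 = 8/8 = 1, a_12 = floor((19 + 19)/1) = 38.
  m_13 = 1*38 - 19 = 19, d_13 = (369 - 19^2)/1 = 8/1 = 8: (m_13, d_13) = (m_1, d_1) = (19, 8), so from here the quotients repeat a_1, ..., a_12; the period length is 12.
Hence the expansion of sqrt(369) is a_0 = 19 followed by the repeating block 4, 1, 3, 2, 7, 4, 7, 2, 3, 1, 4, 38 (period 12).

[19; (4, 1, 3, 2, 7, 4, 7, 2, 3, 1, 4, 38)]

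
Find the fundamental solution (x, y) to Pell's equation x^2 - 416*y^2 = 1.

(x, y) = (5201, 255)

First expand sqrt(416) as a continued fraction. With x_i = (sqrt(416) + m_i)/d_i and (m_0, d_0) = (0, 1): a_0 = floor(sqrt(416)) = 20, since 20^2 = 400 <= 416 < 441 = 21^2.
Iterate m_{i+1} = d_i*a_i - m_i, d_{i+1} = (416 - m_{i+1}^2)/d_i, a_{i+1} = floor((a_0 + m_{i+1})/d_{i+1}):
  m_1 = 1*20 - 0 = 20, d_1 = (416 - 20^2)/1 = 16/1 = 16, a_1 = floor((20 + 20)/16) = 2.
  m_2 = 16*2 - 20 = 12, d_2 = (416 - 12^2)/16 = 272/16 = 17, a_2 = floor((20 + 12)/17) = 1.
  m_3 = 17*1 - 12 = 5, d_3 = (416 - 5^2)/17 = 391/17 = 23, a_3 = floor((20 + 5)/23) = 1.
  m_4 = 23*1 - 5 = 18, d_4 = (416 - 18^2)/23 = 92/23 = 4, a_4 = floor((20 + 18)/4) = 9.
  m_5 = 4*9 - 18 = 18, d_5 = (416 - 18^2)/4 = 92/4 = 23, a_5 = floor((20 + 18)/23) = 1.
  m_6 = 23*1 - 18 = 5, d_6 = (416 - 5^2)/23 = 391/23 = 17, a_6 = floor((20 + 5)/17) = 1.
  m_7 = 17*1 - 5 = 12, d_7 = (416 - 12^2)/17 = 272/17 = 16, a_7 = floor((20 + 12)/16) = 2.
  m_8 = 16*2 - 12 = 20, d_8 = (416 - 20^2)/16 = 16/16 = 1, a_8 = floor((20 + 20)/1) = 40.
  m_9 = 1*40 - 20 = 20, d_9 = (416 - 20^2)/1 = 16/1 = 16: (m_9, d_9) = (m_1, d_1) = (20, 16), so from here the quotients repeat a_1, ..., a_8; the period length is 8.
So sqrt(416) = [20; (2, 1, 1, 9, 1, 1, 2, 40)] with period length k = 8.
k is even, so the fundamental solution of x^2 - 416y^2 = 1 is (p_{k-1}, q_{k-1}) = (p_7, q_7); compute convergents through index 7.
Convergents (p_i = a_i*p_{i-1} + p_{i-2}, q_i = a_i*q_{i-1} + q_{i-2} with p_{-2}=0, p_{-1}=1, q_{-2}=1, q_{-1}=0):
  i=0: a_0=20, p_0 = 20*1 + 0 = 20, q_0 = 20*0 + 1 = 1.
  i=1: a_1=2, p_1 = 2*20 + 1 = 41, q_1 = 2*1 + 0 = 2.
  i=2: a_2=1, p_2 = 1*41 + 20 = 61, q_2 = 1*2 + 1 = 3.
  i=3: a_3=1, p_3 = 1*61 + 41 = 102, q_3 = 1*3 + 2 = 5.
  i=4: a_4=9, p_4 = 9*102 + 61 = 979, q_4 = 9*5 + 3 = 48.
  i=5: a_5=1, p_5 = 1*979 + 102 = 1081, q_5 = 1*48 + 5 = 53.
  i=6: a_6=1, p_6 = 1*1081 + 979 = 2060, q_6 = 1*53 + 48 = 101.
  i=7: a_7=2, p_7 = 2*2060 + 1081 = 5201, q_7 = 2*101 + 53 = 255.
Check: 5201^2 - 416*255^2 = 27050401 - 27050400 = 1, so (x, y) = (5201, 255) solves the equation, and by the theorem it is the least positive solution.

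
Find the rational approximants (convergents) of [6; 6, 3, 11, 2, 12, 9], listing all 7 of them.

Using the convergent recurrence p_i = a_i*p_{i-1} + p_{i-2}, q_i = a_i*q_{i-1} + q_{i-2} with p_{-2}=0, p_{-1}=1, q_{-2}=1, q_{-1}=0:
  i=0: a_0=6, p_0 = 6*1 + 0 = 6, q_0 = 6*0 + 1 = 1.
  i=1: a_1=6, p_1 = 6*6 + 1 = 37, q_1 = 6*1 + 0 = 6.
  i=2: a_2=3, p_2 = 3*37 + 6 = 117, q_2 = 3*6 + 1 = 19.
  i=3: a_3=11, p_3 = 11*117 + 37 = 1324, q_3 = 11*19 + 6 = 215.
  i=4: a_4=2, p_4 = 2*1324 + 117 = 2765, q_4 = 2*215 + 19 = 449.
  i=5: a_5=12, p_5 = 12*2765 + 1324 = 34504, q_5 = 12*449 + 215 = 5603.
  i=6: a_6=9, p_6 = 9*34504 + 2765 = 313301, q_6 = 9*5603 + 449 = 50876.

6/1, 37/6, 117/19, 1324/215, 2765/449, 34504/5603, 313301/50876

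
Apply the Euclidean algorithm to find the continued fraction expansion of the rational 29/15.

Run the Euclidean algorithm on 29 and 15; the successive quotients are the partial quotients a_0, a_1, ... (each step inverts the fractional part left over by the previous one):
  29 = 1*15 + 14, so a_0 = 1.
  15 = 1*14 + 1, so a_1 = 1.
  14 = 14*1 + 0, so a_2 = 14.
The remainder reaches 0 after 3 divisions, so the expansion has 3 partial quotients, read off in order.

[1; 1, 14]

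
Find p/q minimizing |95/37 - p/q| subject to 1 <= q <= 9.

Expand x = 95/37 as a continued fraction with the Euclidean algorithm:
  95 = 2*37 + 21, so a_0 = 2.
  37 = 1*21 + 16, so a_1 = 1.
  21 = 1*16 + 5, so a_2 = 1.
  16 = 3*5 + 1, so a_3 = 3.
  5 = 5*1 + 0, so a_4 = 5.
so x = [2; 1, 1, 3, 5].
Convergents (p_i = a_i*p_{i-1} + p_{i-2}, q_i = a_i*q_{i-1} + q_{i-2} with p_{-2}=0, p_{-1}=1, q_{-2}=1, q_{-1}=0), until the denominator exceeds 9:
  i=0: a_0=2, p_0 = 2*1 + 0 = 2, q_0 = 2*0 + 1 = 1.
  i=1: a_1=1, p_1 = 1*2 + 1 = 3, q_1 = 1*1 + 0 = 1.
  i=2: a_2=1, p_2 = 1*3 + 2 = 5, q_2 = 1*1 + 1 = 2.
  i=3: a_3=3, p_3 = 3*5 + 3 = 18, q_3 = 3*2 + 1 = 7.
  i=4: a_4=5, p_4 = 5*18 + 5 = 95, q_4 = 5*7 + 2 = 37.
q_4 = 37 > 9, so the last convergent with denominator <= 9 is p_3/q_3 = 18/7.
The closest fraction with denominator <= 9 is either p_3/q_3 or the intermediate fraction (k*p_3 + p_2)/(k*q_3 + q_2) with the largest k >= 1 whose denominator stays <= 9; these approach x as k grows, and every other convergent or intermediate fraction in range is farther away.
Largest k: floor((9 - q_2)/q_3) = floor((9 - 2)/7) = 1.
That gives (1*18 + 5)/(1*7 + 2) = 23/9.
Compare the errors: |x - 18/7| = |95*7 - 18*37|/(37*7) = 1/259, and |x - 23/9| = |95*9 - 23*37|/(37*9) = 4/333.
Cross-multiplying, 1*333 = 333 < 1036 = 4*259, so 1/259 is smaller: the convergent 18/7 is closer to x than 23/9.

18/7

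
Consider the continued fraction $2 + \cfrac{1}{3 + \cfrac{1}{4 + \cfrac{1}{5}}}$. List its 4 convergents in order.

Using the convergent recurrence p_i = a_i*p_{i-1} + p_{i-2}, q_i = a_i*q_{i-1} + q_{i-2} with p_{-2}=0, p_{-1}=1, q_{-2}=1, q_{-1}=0:
  i=0: a_0=2, p_0 = 2*1 + 0 = 2, q_0 = 2*0 + 1 = 1.
  i=1: a_1=3, p_1 = 3*2 + 1 = 7, q_1 = 3*1 + 0 = 3.
  i=2: a_2=4, p_2 = 4*7 + 2 = 30, q_2 = 4*3 + 1 = 13.
  i=3: a_3=5, p_3 = 5*30 + 7 = 157, q_3 = 5*13 + 3 = 68.

2/1, 7/3, 30/13, 157/68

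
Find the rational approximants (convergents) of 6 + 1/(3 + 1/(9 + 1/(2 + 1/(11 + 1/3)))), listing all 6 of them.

6/1, 19/3, 177/28, 373/59, 4280/677, 13213/2090

Using the convergent recurrence p_i = a_i*p_{i-1} + p_{i-2}, q_i = a_i*q_{i-1} + q_{i-2} with p_{-2}=0, p_{-1}=1, q_{-2}=1, q_{-1}=0:
  i=0: a_0=6, p_0 = 6*1 + 0 = 6, q_0 = 6*0 + 1 = 1.
  i=1: a_1=3, p_1 = 3*6 + 1 = 19, q_1 = 3*1 + 0 = 3.
  i=2: a_2=9, p_2 = 9*19 + 6 = 177, q_2 = 9*3 + 1 = 28.
  i=3: a_3=2, p_3 = 2*177 + 19 = 373, q_3 = 2*28 + 3 = 59.
  i=4: a_4=11, p_4 = 11*373 + 177 = 4280, q_4 = 11*59 + 28 = 677.
  i=5: a_5=3, p_5 = 3*4280 + 373 = 13213, q_5 = 3*677 + 59 = 2090.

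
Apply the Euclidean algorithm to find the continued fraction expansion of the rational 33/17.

Run the Euclidean algorithm on 33 and 17; the successive quotients are the partial quotients a_0, a_1, ... (each step inverts the fractional part left over by the previous one):
  33 = 1*17 + 16, so a_0 = 1.
  17 = 1*16 + 1, so a_1 = 1.
  16 = 16*1 + 0, so a_2 = 16.
The remainder reaches 0 after 3 divisions, so the expansion has 3 partial quotients, read off in order.

[1; 1, 16]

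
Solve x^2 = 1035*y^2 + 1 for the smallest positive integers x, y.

(x, y) = (1126, 35)

First expand sqrt(1035) as a continued fraction. With x_i = (sqrt(1035) + m_i)/d_i and (m_0, d_0) = (0, 1): a_0 = floor(sqrt(1035)) = 32, since 32^2 = 1024 <= 1035 < 1089 = 33^2.
Iterate m_{i+1} = d_i*a_i - m_i, d_{i+1} = (1035 - m_{i+1}^2)/d_i, a_{i+1} = floor((a_0 + m_{i+1})/d_{i+1}):
  m_1 = 1*32 - 0 = 32, d_1 = (1035 - 32^2)/1 = 11/1 = 11, a_1 = floor((32 + 32)/11) = 5.
  m_2 = 11*5 - 32 = 23, d_2 = (1035 - 23^2)/11 = 506/11 = 46, a_2 = floor((32 + 23)/46) = 1.
  m_3 = 46*1 - 23 = 23, d_3 = (1035 - 23^2)/46 = 506/46 = 11, a_3 = floor((32 + 23)/11) = 5.
  m_4 = 11*5 - 23 = 32, d_4 = (1035 - 32^2)/11 = 11/11 = 1, a_4 = floor((32 + 32)/1) = 64.
  m_5 = 1*64 - 32 = 32, d_5 = (1035 - 32^2)/1 = 11/1 = 11: (m_5, d_5) = (m_1, d_1) = (32, 11), so from here the quotients repeat a_1, ..., a_4; the period length is 4.
So sqrt(1035) = [32; (5, 1, 5, 64)] with period length k = 4.
k is even, so the fundamental solution of x^2 - 1035y^2 = 1 is (p_{k-1}, q_{k-1}) = (p_3, q_3); compute convergents through index 3.
Convergents (p_i = a_i*p_{i-1} + p_{i-2}, q_i = a_i*q_{i-1} + q_{i-2} with p_{-2}=0, p_{-1}=1, q_{-2}=1, q_{-1}=0):
  i=0: a_0=32, p_0 = 32*1 + 0 = 32, q_0 = 32*0 + 1 = 1.
  i=1: a_1=5, p_1 = 5*32 + 1 = 161, q_1 = 5*1 + 0 = 5.
  i=2: a_2=1, p_2 = 1*161 + 32 = 193, q_2 = 1*5 + 1 = 6.
  i=3: a_3=5, p_3 = 5*193 + 161 = 1126, q_3 = 5*6 + 5 = 35.
Check: 1126^2 - 1035*35^2 = 1267876 - 1267875 = 1, so (x, y) = (1126, 35) solves the equation, and by the theorem it is the least positive solution.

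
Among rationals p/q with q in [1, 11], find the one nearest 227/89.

Expand x = 227/89 as a continued fraction with the Euclidean algorithm:
  227 = 2*89 + 49, so a_0 = 2.
  89 = 1*49 + 40, so a_1 = 1.
  49 = 1*40 + 9, so a_2 = 1.
  40 = 4*9 + 4, so a_3 = 4.
  9 = 2*4 + 1, so a_4 = 2.
  4 = 4*1 + 0, so a_5 = 4.
so x = [2; 1, 1, 4, 2, 4].
Convergents (p_i = a_i*p_{i-1} + p_{i-2}, q_i = a_i*q_{i-1} + q_{i-2} with p_{-2}=0, p_{-1}=1, q_{-2}=1, q_{-1}=0), until the denominator exceeds 11:
  i=0: a_0=2, p_0 = 2*1 + 0 = 2, q_0 = 2*0 + 1 = 1.
  i=1: a_1=1, p_1 = 1*2 + 1 = 3, q_1 = 1*1 + 0 = 1.
  i=2: a_2=1, p_2 = 1*3 + 2 = 5, q_2 = 1*1 + 1 = 2.
  i=3: a_3=4, p_3 = 4*5 + 3 = 23, q_3 = 4*2 + 1 = 9.
  i=4: a_4=2, p_4 = 2*23 + 5 = 51, q_4 = 2*9 + 2 = 20.
q_4 = 20 > 11, so the last convergent with denominator <= 11 is p_3/q_3 = 23/9.
The closest fraction with denominator <= 11 is either p_3/q_3 or the intermediate fraction (k*p_3 + p_2)/(k*q_3 + q_2) with the largest k >= 1 whose denominator stays <= 11; these approach x as k grows, and every other convergent or intermediate fraction in range is farther away.
Largest k: floor((11 - q_2)/q_3) = floor((11 - 2)/9) = 1.
That gives (1*23 + 5)/(1*9 + 2) = 28/11.
Compare the errors: |x - 23/9| = |227*9 - 23*89|/(89*9) = 4/801, and |x - 28/11| = |227*11 - 28*89|/(89*11) = 5/979.
Cross-multiplying, 4*979 = 3916 < 4005 = 5*801, so 4/801 is smaller: the convergent 23/9 is closer to x than 28/11.

23/9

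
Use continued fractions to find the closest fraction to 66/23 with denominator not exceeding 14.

Expand x = 66/23 as a continued fraction with the Euclidean algorithm:
  66 = 2*23 + 20, so a_0 = 2.
  23 = 1*20 + 3, so a_1 = 1.
  20 = 6*3 + 2, so a_2 = 6.
  3 = 1*2 + 1, so a_3 = 1.
  2 = 2*1 + 0, so a_4 = 2.
so x = [2; 1, 6, 1, 2].
Convergents (p_i = a_i*p_{i-1} + p_{i-2}, q_i = a_i*q_{i-1} + q_{i-2} with p_{-2}=0, p_{-1}=1, q_{-2}=1, q_{-1}=0), until the denominator exceeds 14:
  i=0: a_0=2, p_0 = 2*1 + 0 = 2, q_0 = 2*0 + 1 = 1.
  i=1: a_1=1, p_1 = 1*2 + 1 = 3, q_1 = 1*1 + 0 = 1.
  i=2: a_2=6, p_2 = 6*3 + 2 = 20, q_2 = 6*1 + 1 = 7.
  i=3: a_3=1, p_3 = 1*20 + 3 = 23, q_3 = 1*7 + 1 = 8.
  i=4: a_4=2, p_4 = 2*23 + 20 = 66, q_4 = 2*8 + 7 = 23.
q_4 = 23 > 14, so the last convergent with denominator <= 14 is p_3/q_3 = 23/8.
The closest fraction with denominator <= 14 is either p_3/q_3 or the intermediate fraction (k*p_3 + p_2)/(k*q_3 + q_2) with the largest k >= 1 whose denominator stays <= 14; these approach x as k grows, and every other convergent or intermediate fraction in range is farther away.
Largest k: floor((14 - q_2)/q_3) = floor((14 - 7)/8) = 0.
Since k = 0, no intermediate fraction beyond p_3/q_3 has denominator <= 14, so the convergent 23/8 is the closest (its error is |66*8 - 23*23|/(23*8) = 1/184).

23/8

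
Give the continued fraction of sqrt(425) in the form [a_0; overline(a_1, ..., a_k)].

Write x_i = (sqrt(425) + m_i)/d_i with (m_0, d_0) = (0, 1). a_0 = floor(sqrt(425)) = 20, since 20^2 = 400 <= 425 < 441 = 21^2.
Iterate m_{i+1} = d_i*a_i - m_i, d_{i+1} = (425 - m_{i+1}^2)/d_i, a_{i+1} = floor((a_0 + m_{i+1})/d_{i+1}):
  m_1 = 1*20 - 0 = 20, d_1 = (425 - 20^2)/1 = 25/1 = 25, a_1 = floor((20 + 20)/25) = 1.
  m_2 = 25*1 - 20 = 5, d_2 = (425 - 5^2)/25 = 400/25 = 16, a_2 = floor((20 + 5)/16) = 1.
  m_3 = 16*1 - 5 = 11, d_3 = (425 - 11^2)/16 = 304/16 = 19, a_3 = floor((20 + 11)/19) = 1.
  m_4 = 19*1 - 11 = 8, d_4 = (425 - 8^2)/19 = 361/19 = 19, a_4 = floor((20 + 8)/19) = 1.
  m_5 = 19*1 - 8 = 11, d_5 = (425 - 11^2)/19 = 304/19 = 16, a_5 = floor((20 + 11)/16) = 1.
  m_6 = 16*1 - 11 = 5, d_6 = (425 - 5^2)/16 = 400/16 = 25, a_6 = floor((20 + 5)/25) = 1.
  m_7 = 25*1 - 5 = 20, d_7 = (425 - 20^2)/25 = 25/25 = 1, a_7 = floor((20 + 20)/1) = 40.
  m_8 = 1*40 - 20 = 20, d_8 = (425 - 20^2)/1 = 25/1 = 25: (m_8, d_8) = (m_1, d_1) = (20, 25), so from here the quotients repeat a_1, ..., a_7; the period length is 7.
Hence the expansion of sqrt(425) is a_0 = 20 followed by the repeating block 1, 1, 1, 1, 1, 1, 40 (period 7).

[20; overline(1, 1, 1, 1, 1, 1, 40)]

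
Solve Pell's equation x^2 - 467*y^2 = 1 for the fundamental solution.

(x, y) = (1625626, 75225)

First expand sqrt(467) as a continued fraction. With x_i = (sqrt(467) + m_i)/d_i and (m_0, d_0) = (0, 1): a_0 = floor(sqrt(467)) = 21, since 21^2 = 441 <= 467 < 484 = 22^2.
Iterate m_{i+1} = d_i*a_i - m_i, d_{i+1} = (467 - m_{i+1}^2)/d_i, a_{i+1} = floor((a_0 + m_{i+1})/d_{i+1}):
  m_1 = 1*21 - 0 = 21, d_1 = (467 - 21^2)/1 = 26/1 = 26, a_1 = floor((21 + 21)/26) = 1.
  m_2 = 26*1 - 21 = 5, d_2 = (467 - 5^2)/26 = 442/26 = 17, a_2 = floor((21 + 5)/17) = 1.
  m_3 = 17*1 - 5 = 12, d_3 = (467 - 12^2)/17 = 323/17 = 19, a_3 = floor((21 + 12)/19) = 1.
  m_4 = 19*1 - 12 = 7, d_4 = (467 - 7^2)/19 = 418/19 = 22, a_4 = floor((21 + 7)/22) = 1.
  m_5 = 22*1 - 7 = 15, d_5 = (467 - 15^2)/22 = 242/22 = 11, a_5 = floor((21 + 15)/11) = 3.
  m_6 = 11*3 - 15 = 18, d_6 = (467 - 18^2)/11 = 143/11 = 13, a_6 = floor((21 + 18)/13) = 3.
  m_7 = 13*3 - 18 = 21, d_7 = (467 - 21^2)/13 = 26/13 = 2, a_7 = floor((21 + 21)/2) = 21.
  m_8 = 2*21 - 21 = 21, d_8 = (467 - 21^2)/2 = 26/2 = 13, a_8 = floor((21 + 21)/13) = 3.
  m_9 = 13*3 - 21 = 18, d_9 = (467 - 18^2)/13 = 143/13 = 11, a_9 = floor((21 + 18)/11) = 3.
  m_10 = 11*3 - 18 = 15, d_10 = (467 - 15^2)/11 = 242/11 = 22, a_10 = floor((21 + 15)/22) = 1.
  m_11 = 22*1 - 15 = 7, d_11 = (467 - 7^2)/22 = 418/22 = 19, a_11 = floor((21 + 7)/19) = 1.
  m_12 = 19*1 - 7 = 12, d_12 = (467 - 12^2)/19 = 323/19 = 17, a_12 = floor((21 + 12)/17) = 1.
  m_13 = 17*1 - 12 = 5, d_13 = (467 - 5^2)/17 = 442/17 = 26, a_13 = floor((21 + 5)/26) = 1.
  m_14 = 26*1 - 5 = 21, d_14 = (467 - 21^2)/26 = 26/26 = 1, a_14 = floor((21 + 21)/1) = 42.
  m_15 = 1*42 - 21 = 21, d_15 = (467 - 21^2)/1 = 26/1 = 26: (m_15, d_15) = (m_1, d_1) = (21, 26), so from here the quotients repeat a_1, ..., a_14; the period length is 14.
So sqrt(467) = [21; (1, 1, 1, 1, 3, 3, 21, 3, 3, 1, 1, 1, 1, 42)] with period length k = 14.
k is even, so the fundamental solution of x^2 - 467y^2 = 1 is (p_{k-1}, q_{k-1}) = (p_13, q_13); compute convergents through index 13.
Convergents (p_i = a_i*p_{i-1} + p_{i-2}, q_i = a_i*q_{i-1} + q_{i-2} with p_{-2}=0, p_{-1}=1, q_{-2}=1, q_{-1}=0):
  i=0: a_0=21, p_0 = 21*1 + 0 = 21, q_0 = 21*0 + 1 = 1.
  i=1: a_1=1, p_1 = 1*21 + 1 = 22, q_1 = 1*1 + 0 = 1.
  i=2: a_2=1, p_2 = 1*22 + 21 = 43, q_2 = 1*1 + 1 = 2.
  i=3: a_3=1, p_3 = 1*43 + 22 = 65, q_3 = 1*2 + 1 = 3.
  i=4: a_4=1, p_4 = 1*65 + 43 = 108, q_4 = 1*3 + 2 = 5.
  i=5: a_5=3, p_5 = 3*108 + 65 = 389, q_5 = 3*5 + 3 = 18.
  i=6: a_6=3, p_6 = 3*389 + 108 = 1275, q_6 = 3*18 + 5 = 59.
  i=7: a_7=21, p_7 = 21*1275 + 389 = 27164, q_7 = 21*59 + 18 = 1257.
  i=8: a_8=3, p_8 = 3*27164 + 1275 = 82767, q_8 = 3*1257 + 59 = 3830.
  i=9: a_9=3, p_9 = 3*82767 + 27164 = 275465, q_9 = 3*3830 + 1257 = 12747.
  i=10: a_10=1, p_10 = 1*275465 + 82767 = 358232, q_10 = 1*12747 + 3830 = 16577.
  i=11: a_11=1, p_11 = 1*358232 + 275465 = 633697, q_11 = 1*16577 + 12747 = 29324.
  i=12: a_12=1, p_12 = 1*633697 + 358232 = 991929, q_12 = 1*29324 + 16577 = 45901.
  i=13: a_13=1, p_13 = 1*991929 + 633697 = 1625626, q_13 = 1*45901 + 29324 = 75225.
Check: 1625626^2 - 467*75225^2 = 2642659891876 - 2642659891875 = 1, so (x, y) = (1625626, 75225) solves the equation, and by the theorem it is the least positive solution.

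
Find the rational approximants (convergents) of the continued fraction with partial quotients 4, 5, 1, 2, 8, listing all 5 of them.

Using the convergent recurrence p_i = a_i*p_{i-1} + p_{i-2}, q_i = a_i*q_{i-1} + q_{i-2} with p_{-2}=0, p_{-1}=1, q_{-2}=1, q_{-1}=0:
  i=0: a_0=4, p_0 = 4*1 + 0 = 4, q_0 = 4*0 + 1 = 1.
  i=1: a_1=5, p_1 = 5*4 + 1 = 21, q_1 = 5*1 + 0 = 5.
  i=2: a_2=1, p_2 = 1*21 + 4 = 25, q_2 = 1*5 + 1 = 6.
  i=3: a_3=2, p_3 = 2*25 + 21 = 71, q_3 = 2*6 + 5 = 17.
  i=4: a_4=8, p_4 = 8*71 + 25 = 593, q_4 = 8*17 + 6 = 142.

4/1, 21/5, 25/6, 71/17, 593/142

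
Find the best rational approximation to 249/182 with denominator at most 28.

26/19

Expand x = 249/182 as a continued fraction with the Euclidean algorithm:
  249 = 1*182 + 67, so a_0 = 1.
  182 = 2*67 + 48, so a_1 = 2.
  67 = 1*48 + 19, so a_2 = 1.
  48 = 2*19 + 10, so a_3 = 2.
  19 = 1*10 + 9, so a_4 = 1.
  10 = 1*9 + 1, so a_5 = 1.
  9 = 9*1 + 0, so a_6 = 9.
so x = [1; 2, 1, 2, 1, 1, 9].
Convergents (p_i = a_i*p_{i-1} + p_{i-2}, q_i = a_i*q_{i-1} + q_{i-2} with p_{-2}=0, p_{-1}=1, q_{-2}=1, q_{-1}=0), until the denominator exceeds 28:
  i=0: a_0=1, p_0 = 1*1 + 0 = 1, q_0 = 1*0 + 1 = 1.
  i=1: a_1=2, p_1 = 2*1 + 1 = 3, q_1 = 2*1 + 0 = 2.
  i=2: a_2=1, p_2 = 1*3 + 1 = 4, q_2 = 1*2 + 1 = 3.
  i=3: a_3=2, p_3 = 2*4 + 3 = 11, q_3 = 2*3 + 2 = 8.
  i=4: a_4=1, p_4 = 1*11 + 4 = 15, q_4 = 1*8 + 3 = 11.
  i=5: a_5=1, p_5 = 1*15 + 11 = 26, q_5 = 1*11 + 8 = 19.
  i=6: a_6=9, p_6 = 9*26 + 15 = 249, q_6 = 9*19 + 11 = 182.
q_6 = 182 > 28, so the last convergent with denominator <= 28 is p_5/q_5 = 26/19.
The closest fraction with denominator <= 28 is either p_5/q_5 or the intermediate fraction (k*p_5 + p_4)/(k*q_5 + q_4) with the largest k >= 1 whose denominator stays <= 28; these approach x as k grows, and every other convergent or intermediate fraction in range is farther away.
Largest k: floor((28 - q_4)/q_5) = floor((28 - 11)/19) = 0.
Since k = 0, no intermediate fraction beyond p_5/q_5 has denominator <= 28, so the convergent 26/19 is the closest (its error is |249*19 - 26*182|/(182*19) = 1/3458).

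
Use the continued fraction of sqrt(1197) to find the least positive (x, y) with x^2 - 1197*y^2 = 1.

First expand sqrt(1197) as a continued fraction. With x_i = (sqrt(1197) + m_i)/d_i and (m_0, d_0) = (0, 1): a_0 = floor(sqrt(1197)) = 34, since 34^2 = 1156 <= 1197 < 1225 = 35^2.
Iterate m_{i+1} = d_i*a_i - m_i, d_{i+1} = (1197 - m_{i+1}^2)/d_i, a_{i+1} = floor((a_0 + m_{i+1})/d_{i+1}):
  m_1 = 1*34 - 0 = 34, d_1 = (1197 - 34^2)/1 = 41/1 = 41, a_1 = floor((34 + 34)/41) = 1.
  m_2 = 41*1 - 34 = 7, d_2 = (1197 - 7^2)/41 = 1148/41 = 28, a_2 = floor((34 + 7)/28) = 1.
  m_3 = 28*1 - 7 = 21, d_3 = (1197 - 21^2)/28 = 756/28 = 27, a_3 = floor((34 + 21)/27) = 2.
  m_4 = 27*2 - 21 = 33, d_4 = (1197 - 33^2)/27 = 108/27 = 4, a_4 = floor((34 + 33)/4) = 16.
  m_5 = 4*16 - 33 = 31, d_5 = (1197 - 31^2)/4 = 236/4 = 59, a_5 = floor((34 + 31)/59) = 1.
  m_6 = 59*1 - 31 = 28, d_6 = (1197 - 28^2)/59 = 413/59 = 7, a_6 = floor((34 + 28)/7) = 8.
  m_7 = 7*8 - 28 = 28, d_7 = (1197 - 28^2)/7 = 413/7 = 59, a_7 = floor((34 + 28)/59) = 1.
  m_8 = 59*1 - 28 = 31, d_8 = (1197 - 31^2)/59 = 236/59 = 4, a_8 = floor((34 + 31)/4) = 16.
  m_9 = 4*16 - 31 = 33, d_9 = (1197 - 33^2)/4 = 108/4 = 27, a_9 = floor((34 + 33)/27) = 2.
  m_10 = 27*2 - 33 = 21, d_10 = (1197 - 21^2)/27 = 756/27 = 28, a_10 = floor((34 + 21)/28) = 1.
  m_11 = 28*1 - 21 = 7, d_11 = (1197 - 7^2)/28 = 1148/28 = 41, a_11 = floor((34 + 7)/41) = 1.
  m_12 = 41*1 - 7 = 34, d_12 = (1197 - 34^2)/41 = 41/41 = 1, a_12 = floor((34 + 34)/1) = 68.
  m_13 = 1*68 - 34 = 34, d_13 = (1197 - 34^2)/1 = 41/1 = 41: (m_13, d_13) = (m_1, d_1) = (34, 41), so from here the quotients repeat a_1, ..., a_12; the period length is 12.
So sqrt(1197) = [34; (1, 1, 2, 16, 1, 8, 1, 16, 2, 1, 1, 68)] with period length k = 12.
k is even, so the fundamental solution of x^2 - 1197y^2 = 1 is (p_{k-1}, q_{k-1}) = (p_11, q_11); compute convergents through index 11.
Convergents (p_i = a_i*p_{i-1} + p_{i-2}, q_i = a_i*q_{i-1} + q_{i-2} with p_{-2}=0, p_{-1}=1, q_{-2}=1, q_{-1}=0):
  i=0: a_0=34, p_0 = 34*1 + 0 = 34, q_0 = 34*0 + 1 = 1.
  i=1: a_1=1, p_1 = 1*34 + 1 = 35, q_1 = 1*1 + 0 = 1.
  i=2: a_2=1, p_2 = 1*35 + 34 = 69, q_2 = 1*1 + 1 = 2.
  i=3: a_3=2, p_3 = 2*69 + 35 = 173, q_3 = 2*2 + 1 = 5.
  i=4: a_4=16, p_4 = 16*173 + 69 = 2837, q_4 = 16*5 + 2 = 82.
  i=5: a_5=1, p_5 = 1*2837 + 173 = 3010, q_5 = 1*82 + 5 = 87.
  i=6: a_6=8, p_6 = 8*3010 + 2837 = 26917, q_6 = 8*87 + 82 = 778.
  i=7: a_7=1, p_7 = 1*26917 + 3010 = 29927, q_7 = 1*778 + 87 = 865.
  i=8: a_8=16, p_8 = 16*29927 + 26917 = 505749, q_8 = 16*865 + 778 = 14618.
  i=9: a_9=2, p_9 = 2*505749 + 29927 = 1041425, q_9 = 2*14618 + 865 = 30101.
  i=10: a_10=1, p_10 = 1*1041425 + 505749 = 1547174, q_10 = 1*30101 + 14618 = 44719.
  i=11: a_11=1, p_11 = 1*1547174 + 1041425 = 2588599, q_11 = 1*44719 + 30101 = 74820.
Check: 2588599^2 - 1197*74820^2 = 6700844782801 - 6700844782800 = 1, so (x, y) = (2588599, 74820) solves the equation, and by the theorem it is the least positive solution.

(x, y) = (2588599, 74820)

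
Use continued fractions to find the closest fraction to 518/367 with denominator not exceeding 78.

24/17

Expand x = 518/367 as a continued fraction with the Euclidean algorithm:
  518 = 1*367 + 151, so a_0 = 1.
  367 = 2*151 + 65, so a_1 = 2.
  151 = 2*65 + 21, so a_2 = 2.
  65 = 3*21 + 2, so a_3 = 3.
  21 = 10*2 + 1, so a_4 = 10.
  2 = 2*1 + 0, so a_5 = 2.
so x = [1; 2, 2, 3, 10, 2].
Convergents (p_i = a_i*p_{i-1} + p_{i-2}, q_i = a_i*q_{i-1} + q_{i-2} with p_{-2}=0, p_{-1}=1, q_{-2}=1, q_{-1}=0), until the denominator exceeds 78:
  i=0: a_0=1, p_0 = 1*1 + 0 = 1, q_0 = 1*0 + 1 = 1.
  i=1: a_1=2, p_1 = 2*1 + 1 = 3, q_1 = 2*1 + 0 = 2.
  i=2: a_2=2, p_2 = 2*3 + 1 = 7, q_2 = 2*2 + 1 = 5.
  i=3: a_3=3, p_3 = 3*7 + 3 = 24, q_3 = 3*5 + 2 = 17.
  i=4: a_4=10, p_4 = 10*24 + 7 = 247, q_4 = 10*17 + 5 = 175.
q_4 = 175 > 78, so the last convergent with denominator <= 78 is p_3/q_3 = 24/17.
The closest fraction with denominator <= 78 is either p_3/q_3 or the intermediate fraction (k*p_3 + p_2)/(k*q_3 + q_2) with the largest k >= 1 whose denominator stays <= 78; these approach x as k grows, and every other convergent or intermediate fraction in range is farther away.
Largest k: floor((78 - q_2)/q_3) = floor((78 - 5)/17) = 4.
That gives (4*24 + 7)/(4*17 + 5) = 103/73.
Compare the errors: |x - 24/17| = |518*17 - 24*367|/(367*17) = 2/6239, and |x - 103/73| = |518*73 - 103*367|/(367*73) = 13/26791.
Cross-multiplying, 2*26791 = 53582 < 81107 = 13*6239, so 2/6239 is smaller: the convergent 24/17 is closer to x than 103/73.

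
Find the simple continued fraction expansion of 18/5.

[3; 1, 1, 2]

Run the Euclidean algorithm on 18 and 5; the successive quotients are the partial quotients a_0, a_1, ... (each step inverts the fractional part left over by the previous one):
  18 = 3*5 + 3, so a_0 = 3.
  5 = 1*3 + 2, so a_1 = 1.
  3 = 1*2 + 1, so a_2 = 1.
  2 = 2*1 + 0, so a_3 = 2.
The remainder reaches 0 after 4 divisions, so the expansion has 4 partial quotients, read off in order.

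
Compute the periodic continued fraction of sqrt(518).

Write x_i = (sqrt(518) + m_i)/d_i with (m_0, d_0) = (0, 1). a_0 = floor(sqrt(518)) = 22, since 22^2 = 484 <= 518 < 529 = 23^2.
Iterate m_{i+1} = d_i*a_i - m_i, d_{i+1} = (518 - m_{i+1}^2)/d_i, a_{i+1} = floor((a_0 + m_{i+1})/d_{i+1}):
  m_1 = 1*22 - 0 = 22, d_1 = (518 - 22^2)/1 = 34/1 = 34, a_1 = floor((22 + 22)/34) = 1.
  m_2 = 34*1 - 22 = 12, d_2 = (518 - 12^2)/34 = 374/34 = 11, a_2 = floor((22 + 12)/11) = 3.
  m_3 = 11*3 - 12 = 21, d_3 = (518 - 21^2)/11 = 77/11 = 7, a_3 = floor((22 + 21)/7) = 6.
  m_4 = 7*6 - 21 = 21, d_4 = (518 - 21^2)/7 = 77/7 = 11, a_4 = floor((22 + 21)/11) = 3.
  m_5 = 11*3 - 21 = 12, d_5 = (518 - 12^2)/11 = 374/11 = 34, a_5 = floor((22 + 12)/34) = 1.
  m_6 = 34*1 - 12 = 22, d_6 = (518 - 22^2)/34 = 34/34 = 1, a_6 = floor((22 + 22)/1) = 44.
  m_7 = 1*44 - 22 = 22, d_7 = (518 - 22^2)/1 = 34/1 = 34: (m_7, d_7) = (m_1, d_1) = (22, 34), so from here the quotients repeat a_1, ..., a_6; the period length is 6.
Hence the expansion of sqrt(518) is a_0 = 22 followed by the repeating block 1, 3, 6, 3, 1, 44 (period 6).

[22; (1, 3, 6, 3, 1, 44)]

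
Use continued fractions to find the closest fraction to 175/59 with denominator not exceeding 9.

Expand x = 175/59 as a continued fraction with the Euclidean algorithm:
  175 = 2*59 + 57, so a_0 = 2.
  59 = 1*57 + 2, so a_1 = 1.
  57 = 28*2 + 1, so a_2 = 28.
  2 = 2*1 + 0, so a_3 = 2.
so x = [2; 1, 28, 2].
Convergents (p_i = a_i*p_{i-1} + p_{i-2}, q_i = a_i*q_{i-1} + q_{i-2} with p_{-2}=0, p_{-1}=1, q_{-2}=1, q_{-1}=0), until the denominator exceeds 9:
  i=0: a_0=2, p_0 = 2*1 + 0 = 2, q_0 = 2*0 + 1 = 1.
  i=1: a_1=1, p_1 = 1*2 + 1 = 3, q_1 = 1*1 + 0 = 1.
  i=2: a_2=28, p_2 = 28*3 + 2 = 86, q_2 = 28*1 + 1 = 29.
q_2 = 29 > 9, so the last convergent with denominator <= 9 is p_1/q_1 = 3/1.
The closest fraction with denominator <= 9 is either p_1/q_1 or the intermediate fraction (k*p_1 + p_0)/(k*q_1 + q_0) with the largest k >= 1 whose denominator stays <= 9; these approach x as k grows, and every other convergent or intermediate fraction in range is farther away.
Largest k: floor((9 - q_0)/q_1) = floor((9 - 1)/1) = 8.
That gives (8*3 + 2)/(8*1 + 1) = 26/9.
Compare the errors: |x - 3/1| = |175*1 - 3*59|/(59*1) = 2/59, and |x - 26/9| = |175*9 - 26*59|/(59*9) = 41/531.
Cross-multiplying, 2*531 = 1062 < 2419 = 41*59, so 2/59 is smaller: the convergent 3/1 is closer to x than 26/9.

3/1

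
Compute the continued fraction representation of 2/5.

Run the Euclidean algorithm on 2 and 5; the successive quotients are the partial quotients a_0, a_1, ... (each step inverts the fractional part left over by the previous one):
  2 = 0*5 + 2, so a_0 = 0.
  5 = 2*2 + 1, so a_1 = 2.
  2 = 2*1 + 0, so a_2 = 2.
The remainder reaches 0 after 3 divisions, so the expansion has 3 partial quotients, read off in order.

[0; 2, 2]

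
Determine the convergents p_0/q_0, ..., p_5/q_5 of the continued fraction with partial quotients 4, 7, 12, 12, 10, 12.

4/1, 29/7, 352/85, 4253/1027, 42882/10355, 518837/125287

Using the convergent recurrence p_i = a_i*p_{i-1} + p_{i-2}, q_i = a_i*q_{i-1} + q_{i-2} with p_{-2}=0, p_{-1}=1, q_{-2}=1, q_{-1}=0:
  i=0: a_0=4, p_0 = 4*1 + 0 = 4, q_0 = 4*0 + 1 = 1.
  i=1: a_1=7, p_1 = 7*4 + 1 = 29, q_1 = 7*1 + 0 = 7.
  i=2: a_2=12, p_2 = 12*29 + 4 = 352, q_2 = 12*7 + 1 = 85.
  i=3: a_3=12, p_3 = 12*352 + 29 = 4253, q_3 = 12*85 + 7 = 1027.
  i=4: a_4=10, p_4 = 10*4253 + 352 = 42882, q_4 = 10*1027 + 85 = 10355.
  i=5: a_5=12, p_5 = 12*42882 + 4253 = 518837, q_5 = 12*10355 + 1027 = 125287.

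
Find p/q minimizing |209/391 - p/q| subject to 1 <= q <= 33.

Expand x = 209/391 as a continued fraction with the Euclidean algorithm:
  209 = 0*391 + 209, so a_0 = 0.
  391 = 1*209 + 182, so a_1 = 1.
  209 = 1*182 + 27, so a_2 = 1.
  182 = 6*27 + 20, so a_3 = 6.
  27 = 1*20 + 7, so a_4 = 1.
  20 = 2*7 + 6, so a_5 = 2.
  7 = 1*6 + 1, so a_6 = 1.
  6 = 6*1 + 0, so a_7 = 6.
so x = [0; 1, 1, 6, 1, 2, 1, 6].
Convergents (p_i = a_i*p_{i-1} + p_{i-2}, q_i = a_i*q_{i-1} + q_{i-2} with p_{-2}=0, p_{-1}=1, q_{-2}=1, q_{-1}=0), until the denominator exceeds 33:
  i=0: a_0=0, p_0 = 0*1 + 0 = 0, q_0 = 0*0 + 1 = 1.
  i=1: a_1=1, p_1 = 1*0 + 1 = 1, q_1 = 1*1 + 0 = 1.
  i=2: a_2=1, p_2 = 1*1 + 0 = 1, q_2 = 1*1 + 1 = 2.
  i=3: a_3=6, p_3 = 6*1 + 1 = 7, q_3 = 6*2 + 1 = 13.
  i=4: a_4=1, p_4 = 1*7 + 1 = 8, q_4 = 1*13 + 2 = 15.
  i=5: a_5=2, p_5 = 2*8 + 7 = 23, q_5 = 2*15 + 13 = 43.
q_5 = 43 > 33, so the last convergent with denominator <= 33 is p_4/q_4 = 8/15.
The closest fraction with denominator <= 33 is either p_4/q_4 or the intermediate fraction (k*p_4 + p_3)/(k*q_4 + q_3) with the largest k >= 1 whose denominator stays <= 33; these approach x as k grows, and every other convergent or intermediate fraction in range is farther away.
Largest k: floor((33 - q_3)/q_4) = floor((33 - 13)/15) = 1.
That gives (1*8 + 7)/(1*15 + 13) = 15/28.
Compare the errors: |x - 8/15| = |209*15 - 8*391|/(391*15) = 7/5865, and |x - 15/28| = |209*28 - 15*391|/(391*28) = 13/10948.
Cross-multiplying, 13*5865 = 76245 < 76636 = 7*10948, so 13/10948 is smaller: the intermediate fraction 15/28 is closer to x than 8/15.

15/28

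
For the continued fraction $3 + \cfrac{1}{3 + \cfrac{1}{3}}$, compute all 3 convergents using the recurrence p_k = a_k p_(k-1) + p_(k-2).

3/1, 10/3, 33/10

Using the convergent recurrence p_i = a_i*p_{i-1} + p_{i-2}, q_i = a_i*q_{i-1} + q_{i-2} with p_{-2}=0, p_{-1}=1, q_{-2}=1, q_{-1}=0:
  i=0: a_0=3, p_0 = 3*1 + 0 = 3, q_0 = 3*0 + 1 = 1.
  i=1: a_1=3, p_1 = 3*3 + 1 = 10, q_1 = 3*1 + 0 = 3.
  i=2: a_2=3, p_2 = 3*10 + 3 = 33, q_2 = 3*3 + 1 = 10.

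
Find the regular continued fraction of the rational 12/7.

Run the Euclidean algorithm on 12 and 7; the successive quotients are the partial quotients a_0, a_1, ... (each step inverts the fractional part left over by the previous one):
  12 = 1*7 + 5, so a_0 = 1.
  7 = 1*5 + 2, so a_1 = 1.
  5 = 2*2 + 1, so a_2 = 2.
  2 = 2*1 + 0, so a_3 = 2.
The remainder reaches 0 after 4 divisions, so the expansion has 4 partial quotients, read off in order.

[1; 1, 2, 2]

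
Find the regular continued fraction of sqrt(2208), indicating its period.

Write x_i = (sqrt(2208) + m_i)/d_i with (m_0, d_0) = (0, 1). a_0 = floor(sqrt(2208)) = 46, since 46^2 = 2116 <= 2208 < 2209 = 47^2.
Iterate m_{i+1} = d_i*a_i - m_i, d_{i+1} = (2208 - m_{i+1}^2)/d_i, a_{i+1} = floor((a_0 + m_{i+1})/d_{i+1}):
  m_1 = 1*46 - 0 = 46, d_1 = (2208 - 46^2)/1 = 92/1 = 92, a_1 = floor((46 + 46)/92) = 1.
  m_2 = 92*1 - 46 = 46, d_2 = (2208 - 46^2)/92 = 92/92 = 1, a_2 = floor((46 + 46)/1) = 92.
  m_3 = 1*92 - 46 = 46, d_3 = (2208 - 46^2)/1 = 92/1 = 92: (m_3, d_3) = (m_1, d_1) = (46, 92), so from here the quotients repeat a_1, a_2; the period length is 2.
Hence the expansion of sqrt(2208) is a_0 = 46 followed by the repeating block 1, 92 (period 2).

[46; (1, 92)]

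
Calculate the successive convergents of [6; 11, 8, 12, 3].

Using the convergent recurrence p_i = a_i*p_{i-1} + p_{i-2}, q_i = a_i*q_{i-1} + q_{i-2} with p_{-2}=0, p_{-1}=1, q_{-2}=1, q_{-1}=0:
  i=0: a_0=6, p_0 = 6*1 + 0 = 6, q_0 = 6*0 + 1 = 1.
  i=1: a_1=11, p_1 = 11*6 + 1 = 67, q_1 = 11*1 + 0 = 11.
  i=2: a_2=8, p_2 = 8*67 + 6 = 542, q_2 = 8*11 + 1 = 89.
  i=3: a_3=12, p_3 = 12*542 + 67 = 6571, q_3 = 12*89 + 11 = 1079.
  i=4: a_4=3, p_4 = 3*6571 + 542 = 20255, q_4 = 3*1079 + 89 = 3326.

6/1, 67/11, 542/89, 6571/1079, 20255/3326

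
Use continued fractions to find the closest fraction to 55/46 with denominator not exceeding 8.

6/5

Expand x = 55/46 as a continued fraction with the Euclidean algorithm:
  55 = 1*46 + 9, so a_0 = 1.
  46 = 5*9 + 1, so a_1 = 5.
  9 = 9*1 + 0, so a_2 = 9.
so x = [1; 5, 9].
Convergents (p_i = a_i*p_{i-1} + p_{i-2}, q_i = a_i*q_{i-1} + q_{i-2} with p_{-2}=0, p_{-1}=1, q_{-2}=1, q_{-1}=0), until the denominator exceeds 8:
  i=0: a_0=1, p_0 = 1*1 + 0 = 1, q_0 = 1*0 + 1 = 1.
  i=1: a_1=5, p_1 = 5*1 + 1 = 6, q_1 = 5*1 + 0 = 5.
  i=2: a_2=9, p_2 = 9*6 + 1 = 55, q_2 = 9*5 + 1 = 46.
q_2 = 46 > 8, so the last convergent with denominator <= 8 is p_1/q_1 = 6/5.
The closest fraction with denominator <= 8 is either p_1/q_1 or the intermediate fraction (k*p_1 + p_0)/(k*q_1 + q_0) with the largest k >= 1 whose denominator stays <= 8; these approach x as k grows, and every other convergent or intermediate fraction in range is farther away.
Largest k: floor((8 - q_0)/q_1) = floor((8 - 1)/5) = 1.
That gives (1*6 + 1)/(1*5 + 1) = 7/6.
Compare the errors: |x - 6/5| = |55*5 - 6*46|/(46*5) = 1/230, and |x - 7/6| = |55*6 - 7*46|/(46*6) = 8/276.
Cross-multiplying, 1*276 = 276 < 1840 = 8*230, so 1/230 is smaller: the convergent 6/5 is closer to x than 7/6.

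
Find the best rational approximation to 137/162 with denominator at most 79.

Expand x = 137/162 as a continued fraction with the Euclidean algorithm:
  137 = 0*162 + 137, so a_0 = 0.
  162 = 1*137 + 25, so a_1 = 1.
  137 = 5*25 + 12, so a_2 = 5.
  25 = 2*12 + 1, so a_3 = 2.
  12 = 12*1 + 0, so a_4 = 12.
so x = [0; 1, 5, 2, 12].
Convergents (p_i = a_i*p_{i-1} + p_{i-2}, q_i = a_i*q_{i-1} + q_{i-2} with p_{-2}=0, p_{-1}=1, q_{-2}=1, q_{-1}=0), until the denominator exceeds 79:
  i=0: a_0=0, p_0 = 0*1 + 0 = 0, q_0 = 0*0 + 1 = 1.
  i=1: a_1=1, p_1 = 1*0 + 1 = 1, q_1 = 1*1 + 0 = 1.
  i=2: a_2=5, p_2 = 5*1 + 0 = 5, q_2 = 5*1 + 1 = 6.
  i=3: a_3=2, p_3 = 2*5 + 1 = 11, q_3 = 2*6 + 1 = 13.
  i=4: a_4=12, p_4 = 12*11 + 5 = 137, q_4 = 12*13 + 6 = 162.
q_4 = 162 > 79, so the last convergent with denominator <= 79 is p_3/q_3 = 11/13.
The closest fraction with denominator <= 79 is either p_3/q_3 or the intermediate fraction (k*p_3 + p_2)/(k*q_3 + q_2) with the largest k >= 1 whose denominator stays <= 79; these approach x as k grows, and every other convergent or intermediate fraction in range is farther away.
Largest k: floor((79 - q_2)/q_3) = floor((79 - 6)/13) = 5.
That gives (5*11 + 5)/(5*13 + 6) = 60/71.
Compare the errors: |x - 11/13| = |137*13 - 11*162|/(162*13) = 1/2106, and |x - 60/71| = |137*71 - 60*162|/(162*71) = 7/11502.
Cross-multiplying, 1*11502 = 11502 < 14742 = 7*2106, so 1/2106 is smaller: the convergent 11/13 is closer to x than 60/71.

11/13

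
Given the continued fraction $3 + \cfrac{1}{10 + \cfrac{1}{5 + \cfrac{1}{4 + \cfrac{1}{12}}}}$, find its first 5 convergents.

3/1, 31/10, 158/51, 663/214, 8114/2619

Using the convergent recurrence p_i = a_i*p_{i-1} + p_{i-2}, q_i = a_i*q_{i-1} + q_{i-2} with p_{-2}=0, p_{-1}=1, q_{-2}=1, q_{-1}=0:
  i=0: a_0=3, p_0 = 3*1 + 0 = 3, q_0 = 3*0 + 1 = 1.
  i=1: a_1=10, p_1 = 10*3 + 1 = 31, q_1 = 10*1 + 0 = 10.
  i=2: a_2=5, p_2 = 5*31 + 3 = 158, q_2 = 5*10 + 1 = 51.
  i=3: a_3=4, p_3 = 4*158 + 31 = 663, q_3 = 4*51 + 10 = 214.
  i=4: a_4=12, p_4 = 12*663 + 158 = 8114, q_4 = 12*214 + 51 = 2619.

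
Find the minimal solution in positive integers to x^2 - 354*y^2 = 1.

First expand sqrt(354) as a continued fraction. With x_i = (sqrt(354) + m_i)/d_i and (m_0, d_0) = (0, 1): a_0 = floor(sqrt(354)) = 18, since 18^2 = 324 <= 354 < 361 = 19^2.
Iterate m_{i+1} = d_i*a_i - m_i, d_{i+1} = (354 - m_{i+1}^2)/d_i, a_{i+1} = floor((a_0 + m_{i+1})/d_{i+1}):
  m_1 = 1*18 - 0 = 18, d_1 = (354 - 18^2)/1 = 30/1 = 30, a_1 = floor((18 + 18)/30) = 1.
  m_2 = 30*1 - 18 = 12, d_2 = (354 - 12^2)/30 = 210/30 = 7, a_2 = floor((18 + 12)/7) = 4.
  m_3 = 7*4 - 12 = 16, d_3 = (354 - 16^2)/7 = 98/7 = 14, a_3 = floor((18 + 16)/14) = 2.
  m_4 = 14*2 - 16 = 12, d_4 = (354 - 12^2)/14 = 210/14 = 15, a_4 = floor((18 + 12)/15) = 2.
  m_5 = 15*2 - 12 = 18, d_5 = (354 - 18^2)/15 = 30/15 = 2, a_5 = floor((18 + 18)/2) = 18.
  m_6 = 2*18 - 18 = 18, d_6 = (354 - 18^2)/2 = 30/2 = 15, a_6 = floor((18 + 18)/15) = 2.
  m_7 = 15*2 - 18 = 12, d_7 = (354 - 12^2)/15 = 210/15 = 14, a_7 = floor((18 + 12)/14) = 2.
  m_8 = 14*2 - 12 = 16, d_8 = (354 - 16^2)/14 = 98/14 = 7, a_8 = floor((18 + 16)/7) = 4.
  m_9 = 7*4 - 16 = 12, d_9 = (354 - 12^2)/7 = 210/7 = 30, a_9 = floor((18 + 12)/30) = 1.
  m_10 = 30*1 - 12 = 18, d_10 = (354 - 18^2)/30 = 30/30 = 1, a_10 = floor((18 + 18)/1) = 36.
  m_11 = 1*36 - 18 = 18, d_11 = (354 - 18^2)/1 = 30/1 = 30: (m_11, d_11) = (m_1, d_1) = (18, 30), so from here the quotients repeat a_1, ..., a_10; the period length is 10.
So sqrt(354) = [18; (1, 4, 2, 2, 18, 2, 2, 4, 1, 36)] with period length k = 10.
k is even, so the fundamental solution of x^2 - 354y^2 = 1 is (p_{k-1}, q_{k-1}) = (p_9, q_9); compute convergents through index 9.
Convergents (p_i = a_i*p_{i-1} + p_{i-2}, q_i = a_i*q_{i-1} + q_{i-2} with p_{-2}=0, p_{-1}=1, q_{-2}=1, q_{-1}=0):
  i=0: a_0=18, p_0 = 18*1 + 0 = 18, q_0 = 18*0 + 1 = 1.
  i=1: a_1=1, p_1 = 1*18 + 1 = 19, q_1 = 1*1 + 0 = 1.
  i=2: a_2=4, p_2 = 4*19 + 18 = 94, q_2 = 4*1 + 1 = 5.
  i=3: a_3=2, p_3 = 2*94 + 19 = 207, q_3 = 2*5 + 1 = 11.
  i=4: a_4=2, p_4 = 2*207 + 94 = 508, q_4 = 2*11 + 5 = 27.
  i=5: a_5=18, p_5 = 18*508 + 207 = 9351, q_5 = 18*27 + 11 = 497.
  i=6: a_6=2, p_6 = 2*9351 + 508 = 19210, q_6 = 2*497 + 27 = 1021.
  i=7: a_7=2, p_7 = 2*19210 + 9351 = 47771, q_7 = 2*1021 + 497 = 2539.
  i=8: a_8=4, p_8 = 4*47771 + 19210 = 210294, q_8 = 4*2539 + 1021 = 11177.
  i=9: a_9=1, p_9 = 1*210294 + 47771 = 258065, q_9 = 1*11177 + 2539 = 13716.
Check: 258065^2 - 354*13716^2 = 66597544225 - 66597544224 = 1, so (x, y) = (258065, 13716) solves the equation, and by the theorem it is the least positive solution.

(x, y) = (258065, 13716)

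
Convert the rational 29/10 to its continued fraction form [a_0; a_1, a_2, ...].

[2; 1, 9]

Run the Euclidean algorithm on 29 and 10; the successive quotients are the partial quotients a_0, a_1, ... (each step inverts the fractional part left over by the previous one):
  29 = 2*10 + 9, so a_0 = 2.
  10 = 1*9 + 1, so a_1 = 1.
  9 = 9*1 + 0, so a_2 = 9.
The remainder reaches 0 after 3 divisions, so the expansion has 3 partial quotients, read off in order.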